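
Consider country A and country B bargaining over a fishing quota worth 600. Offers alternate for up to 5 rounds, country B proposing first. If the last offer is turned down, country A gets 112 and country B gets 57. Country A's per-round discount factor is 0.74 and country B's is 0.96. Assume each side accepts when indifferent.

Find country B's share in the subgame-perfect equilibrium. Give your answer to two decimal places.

513.10

By backward induction:
Round 5 (country B proposes): country A gets 112 if talks fail, so country B offers 112 and keeps 488.
Round 4 (country A proposes): country B can get 488 next round, worth 0.96 × 488 = 468.48 now, so country A offers 468.48, keeping 131.52.
Round 3 (country B proposes): country A can get 131.52 next round, worth 0.74 × 131.52 = 97.3248 now. Country B offers 97.3248 and keeps 600 − 97.3248 = 502.6752.
Round 2 (country A proposes): country B can get 502.6752 next round, worth 0.96 × 502.6752 = 482.568192 now. Country A offers 482.568192 and keeps 600 − 482.568192 = 117.431808.
Round 1 (country B proposes): country A can get 117.431808 next round, worth 0.74 × 117.431808 = 86.89953792 now. Country B offers 86.89953792 and keeps 600 − 86.89953792 = 513.10046208.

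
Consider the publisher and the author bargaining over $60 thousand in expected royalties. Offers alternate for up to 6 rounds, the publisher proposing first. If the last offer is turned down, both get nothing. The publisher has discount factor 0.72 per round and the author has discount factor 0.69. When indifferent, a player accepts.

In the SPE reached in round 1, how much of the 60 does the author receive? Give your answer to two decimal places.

Round 6 (the author proposes): rejection yields 0 for the publisher; the author offers 0 and keeps 60.
Round 5 (the publisher proposes): the author can get 60 next round, worth 0.69 × 60 = 41.4 now. The publisher offers 41.4 and keeps 60 − 41.4 = 18.6.
Round 4 (the author proposes): the publisher can get 18.6 next round, worth 0.72 × 18.6 = 13.392 now. The author offers 13.392 and keeps 60 − 13.392 = 46.608.
Round 3 (the publisher proposes): the author can get 46.608 next round, worth 0.69 × 46.608 = 32.15952 now, so the publisher offers 32.15952, keeping 27.84048.
Round 2 (the author proposes): the publisher can get 27.84048 next round, worth 0.72 × 27.84048 = 20.0451456 now. The author offers 20.0451456 and keeps 60 − 20.0451456 = 39.9548544.
Round 1 (the publisher proposes): the author can get 39.9548544 next round, worth 0.69 × 39.9548544 = 27.568849536 now, so the publisher offers 27.568849536, keeping 32.431150464.

27.57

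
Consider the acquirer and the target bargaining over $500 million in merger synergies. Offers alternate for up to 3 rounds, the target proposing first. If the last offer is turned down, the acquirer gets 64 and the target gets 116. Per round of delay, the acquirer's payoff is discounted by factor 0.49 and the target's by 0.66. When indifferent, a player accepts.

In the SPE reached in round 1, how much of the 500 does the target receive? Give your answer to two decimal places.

396.00

Work backward from the last round.
Round 3 (the target proposes): the acquirer gets 64 if talks fail, so the target offers 64 and keeps 436.
Round 2 (the acquirer proposes): the target can get 436 next round, worth 0.66 × 436 = 287.76 now, so the acquirer offers 287.76, keeping 212.24.
Round 1 (the target proposes): the acquirer can get 212.24 next round, worth 0.49 × 212.24 = 103.9976 now. The target offers 103.9976 and keeps 500 − 103.9976 = 396.0024.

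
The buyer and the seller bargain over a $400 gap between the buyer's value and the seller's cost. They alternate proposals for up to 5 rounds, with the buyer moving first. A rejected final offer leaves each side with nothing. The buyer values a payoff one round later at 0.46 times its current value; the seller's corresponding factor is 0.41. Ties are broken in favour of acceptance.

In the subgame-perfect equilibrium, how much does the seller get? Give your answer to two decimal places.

Solve by backward induction from round 5.
Round 5 (the buyer proposes): the seller will accept anything ≥ 0, so the buyer offers 0 and keeps 400.
Round 4 (the seller proposes): the buyer can get 400 next round, worth 0.46 × 400 = 184 now, so the seller offers 184, keeping 216.
Round 3 (the buyer proposes): the seller can get 216 next round, worth 0.41 × 216 = 88.56 now, so the buyer offers 88.56, keeping 311.44.
Round 2 (the seller proposes): the buyer can get 311.44 next round, worth 0.46 × 311.44 = 143.2624 now, so the seller offers 143.2624, keeping 256.7376.
Round 1 (the buyer proposes): the seller can get 256.7376 next round, worth 0.41 × 256.7376 = 105.262416 now; the buyer offers that and keeps 294.737584.

105.26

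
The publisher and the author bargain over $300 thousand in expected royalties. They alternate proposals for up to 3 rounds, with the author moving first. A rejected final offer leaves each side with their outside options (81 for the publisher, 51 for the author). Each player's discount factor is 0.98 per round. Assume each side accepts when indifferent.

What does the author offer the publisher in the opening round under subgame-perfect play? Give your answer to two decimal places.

Round 3 (the author proposes): the publisher gets 81 if talks fail, so the author offers 81 and keeps 219.
Round 2 (the publisher proposes): the author can get 219 next round, worth 0.98 × 219 = 214.62 now. The publisher offers 214.62 and keeps 300 − 214.62 = 85.38.
Round 1 (the author proposes): the publisher can get 85.38 next round, worth 0.98 × 85.38 = 83.6724 now, so the author offers 83.6724, keeping 216.3276.

83.67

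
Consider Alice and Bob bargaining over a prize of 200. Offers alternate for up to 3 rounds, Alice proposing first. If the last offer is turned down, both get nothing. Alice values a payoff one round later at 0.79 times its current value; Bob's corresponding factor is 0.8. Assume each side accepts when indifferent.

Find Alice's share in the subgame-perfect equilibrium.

166.4

Round 3 (Alice proposes): rejection yields 0 for Bob; Alice offers 0 and keeps 200.
Round 2 (Bob proposes): Alice can get 200 next round, worth 0.79 × 200 = 158 now, so Bob offers 158, keeping 42.
Round 1 (Alice proposes): Bob can get 42 next round, worth 0.8 × 42 = 33.6 now. Alice offers 33.6 and keeps 200 − 33.6 = 166.4.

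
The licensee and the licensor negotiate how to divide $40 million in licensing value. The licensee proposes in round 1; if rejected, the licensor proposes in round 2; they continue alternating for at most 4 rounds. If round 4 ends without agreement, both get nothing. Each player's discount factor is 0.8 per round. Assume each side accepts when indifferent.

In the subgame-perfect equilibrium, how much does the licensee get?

13.12

Round 4 (the licensor proposes): rejection yields 0 for the licensee; the licensor offers 0 and keeps 40.
Round 3 (the licensee proposes): the licensor can get 40 next round, worth 0.8 × 40 = 32 now. The licensee offers 32 and keeps 40 − 32 = 8.
Round 2 (the licensor proposes): the licensee can get 8 next round, worth 0.8 × 8 = 6.4 now; the licensor offers that and keeps 33.6.
Round 1 (the licensee proposes): the licensor can get 33.6 next round, worth 0.8 × 33.6 = 26.88 now, so the licensee offers 26.88, keeping 13.12.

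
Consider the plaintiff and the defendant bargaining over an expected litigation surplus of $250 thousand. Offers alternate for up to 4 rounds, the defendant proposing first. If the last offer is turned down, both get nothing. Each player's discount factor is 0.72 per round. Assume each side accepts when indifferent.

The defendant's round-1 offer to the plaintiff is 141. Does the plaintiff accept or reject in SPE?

Round 4 (the plaintiff proposes): rejection yields 0 for the defendant; the plaintiff offers 0 and keeps 250.
Round 3 (the defendant proposes): the plaintiff can get 250 next round, worth 0.72 × 250 = 180 now, so the defendant offers 180, keeping 70.
Round 2 (the plaintiff proposes): the defendant can get 70 next round, worth 0.72 × 70 = 50.4 now. The plaintiff offers 50.4 and keeps 250 − 50.4 = 199.6.
So by rejecting in round 1, the plaintiff gets 199.6 next round, worth 0.72 × 199.6 = 143.712 now.
Offer 141 < 143.712, so the plaintiff rejects.

Reject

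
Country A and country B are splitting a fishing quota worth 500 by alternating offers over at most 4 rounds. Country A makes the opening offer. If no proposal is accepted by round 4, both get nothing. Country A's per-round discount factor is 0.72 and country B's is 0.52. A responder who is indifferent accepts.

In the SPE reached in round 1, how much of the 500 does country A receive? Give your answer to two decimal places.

329.86

Work backward from the last round.
Round 4 (country B proposes): country A will accept anything ≥ 0, so country B offers 0 and keeps 500.
Round 3 (country A proposes): country B can get 500 next round, worth 0.52 × 500 = 260 now. Country A offers 260 and keeps 500 − 260 = 240.
Round 2 (country B proposes): country A can get 240 next round, worth 0.72 × 240 = 172.8 now. Country B offers 172.8 and keeps 500 − 172.8 = 327.2.
Round 1 (country A proposes): country B can get 327.2 next round, worth 0.52 × 327.2 = 170.144 now; country A offers that and keeps 329.856.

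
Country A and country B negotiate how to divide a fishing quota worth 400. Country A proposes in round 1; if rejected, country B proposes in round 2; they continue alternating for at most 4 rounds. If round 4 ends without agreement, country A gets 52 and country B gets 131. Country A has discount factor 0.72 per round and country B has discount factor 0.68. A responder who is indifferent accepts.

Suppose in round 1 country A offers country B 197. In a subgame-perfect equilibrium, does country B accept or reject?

Round 4 (country B proposes): country A gets 52 if talks fail, so country B offers 52 and keeps 348.
Round 3 (country A proposes): country B can get 348 next round, worth 0.68 × 348 = 236.64 now; country A offers that and keeps 163.36.
Round 2 (country B proposes): country A can get 163.36 next round, worth 0.72 × 163.36 = 117.6192 now; country B offers that and keeps 282.3808.
So by rejecting in round 1, country B gets 282.3808 next round, worth 0.68 × 282.3808 = 192.018944 now.
Offer 197 ≥ 192.018944, so country B accepts.

Accept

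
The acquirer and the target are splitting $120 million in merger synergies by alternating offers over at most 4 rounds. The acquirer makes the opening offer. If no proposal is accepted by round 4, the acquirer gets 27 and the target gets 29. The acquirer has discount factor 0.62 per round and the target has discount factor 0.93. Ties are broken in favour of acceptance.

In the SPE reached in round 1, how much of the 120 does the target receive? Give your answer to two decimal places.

Round 4 (the target proposes): the acquirer gets 27 if talks fail, so the target offers 27 and keeps 93.
Round 3 (the acquirer proposes): the target can get 93 next round, worth 0.93 × 93 = 86.49 now, so the acquirer offers 86.49, keeping 33.51.
Round 2 (the target proposes): the acquirer can get 33.51 next round, worth 0.62 × 33.51 = 20.7762 now, so the target offers 20.7762, keeping 99.2238.
Round 1 (the acquirer proposes): the target can get 99.2238 next round, worth 0.93 × 99.2238 = 92.278134 now. The acquirer offers 92.278134 and keeps 120 − 92.278134 = 27.721866.

92.28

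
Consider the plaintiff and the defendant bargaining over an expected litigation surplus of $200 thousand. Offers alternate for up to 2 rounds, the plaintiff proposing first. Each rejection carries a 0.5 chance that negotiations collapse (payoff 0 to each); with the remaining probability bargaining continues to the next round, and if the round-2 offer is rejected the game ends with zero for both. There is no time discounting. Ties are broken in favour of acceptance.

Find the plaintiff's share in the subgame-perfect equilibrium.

By backward induction:
Round 2 (the defendant proposes): rejection yields 0 for the plaintiff; the defendant offers 0 and keeps 200.
Round 1 (the plaintiff proposes): rejecting gives the defendant an expected 0.5 × 200 = 100, so the plaintiff offers 100, keeping 100.

100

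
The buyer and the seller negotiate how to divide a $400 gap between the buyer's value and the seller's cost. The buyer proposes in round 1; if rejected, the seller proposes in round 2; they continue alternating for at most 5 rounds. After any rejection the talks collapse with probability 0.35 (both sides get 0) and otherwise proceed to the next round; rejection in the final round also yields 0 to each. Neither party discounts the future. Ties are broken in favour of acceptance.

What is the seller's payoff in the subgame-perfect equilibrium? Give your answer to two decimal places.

Round 5 (the buyer proposes): the seller will accept anything ≥ 0, so the buyer offers 0 and keeps 400.
Round 4 (the seller proposes): rejecting gives the buyer an expected 0.65 × 400 = 260. The seller offers 260 and keeps 400 − 260 = 140.
Round 3 (the buyer proposes): rejecting gives the seller an expected 0.65 × 140 = 91. The buyer offers 91 and keeps 400 − 91 = 309.
Round 2 (the seller proposes): rejecting gives the buyer an expected 0.65 × 309 = 200.85. The seller offers 200.85 and keeps 400 − 200.85 = 199.15.
Round 1 (the buyer proposes): rejecting gives the seller an expected 0.65 × 199.15 = 129.4475, so the buyer offers 129.4475, keeping 270.5525.

129.45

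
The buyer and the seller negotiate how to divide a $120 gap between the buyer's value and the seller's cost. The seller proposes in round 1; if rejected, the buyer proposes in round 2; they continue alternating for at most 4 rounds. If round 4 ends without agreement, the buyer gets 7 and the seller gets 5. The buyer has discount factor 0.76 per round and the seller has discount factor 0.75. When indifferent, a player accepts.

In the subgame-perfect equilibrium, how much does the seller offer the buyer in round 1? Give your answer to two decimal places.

72.62

Round 4 (the buyer proposes): the seller gets 5 if talks fail, so the buyer offers 5 and keeps 115.
Round 3 (the seller proposes): the buyer can get 115 next round, worth 0.76 × 115 = 87.4 now; the seller offers that and keeps 32.6.
Round 2 (the buyer proposes): the seller can get 32.6 next round, worth 0.75 × 32.6 = 24.45 now, so the buyer offers 24.45, keeping 95.55.
Round 1 (the seller proposes): the buyer can get 95.55 next round, worth 0.76 × 95.55 = 72.618 now; the seller offers that and keeps 47.382.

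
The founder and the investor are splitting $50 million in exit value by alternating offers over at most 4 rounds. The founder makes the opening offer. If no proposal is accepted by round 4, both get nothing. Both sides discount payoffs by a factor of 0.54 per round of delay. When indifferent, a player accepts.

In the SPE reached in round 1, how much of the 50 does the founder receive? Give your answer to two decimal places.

Work backward from the last round.
Round 4 (the investor proposes): rejection yields 0 for the founder; the investor offers 0 and keeps 50.
Round 3 (the founder proposes): the investor can get 50 next round, worth 0.54 × 50 = 27 now. The founder offers 27 and keeps 50 − 27 = 23.
Round 2 (the investor proposes): the founder can get 23 next round, worth 0.54 × 23 = 12.42 now, so the investor offers 12.42, keeping 37.58.
Round 1 (the founder proposes): the investor can get 37.58 next round, worth 0.54 × 37.58 = 20.2932 now, so the founder offers 20.2932, keeping 29.7068.

29.71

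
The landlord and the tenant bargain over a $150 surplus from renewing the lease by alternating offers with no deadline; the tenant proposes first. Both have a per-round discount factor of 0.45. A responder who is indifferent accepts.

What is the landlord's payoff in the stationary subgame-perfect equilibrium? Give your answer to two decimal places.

46.55

When the tenant proposes, the landlord accepts any offer worth at least 0.45 times what the landlord would get by proposing next round; and vice versa.
This gives x = 150 − 0.45y and y = 150 − 0.45x, where x and y are each side's share when it proposes.
Hence (1 − 0.45·0.45)x = 150(1 − 0.45), i.e. 0.7975·x = 82.5.
x ≈ 103.4483; the landlord's share is 150 − x ≈ 46.5517.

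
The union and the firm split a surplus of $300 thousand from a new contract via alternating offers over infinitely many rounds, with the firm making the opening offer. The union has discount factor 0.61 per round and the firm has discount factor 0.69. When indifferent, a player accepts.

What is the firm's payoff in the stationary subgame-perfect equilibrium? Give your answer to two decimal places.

202.04

When the firm proposes, the union accepts any offer worth at least 0.61 times what the union would get by proposing next round; and vice versa.
This gives x = 300 − 0.61y and y = 300 − 0.69x, where x and y are each side's share when it proposes.
Hence (1 − 0.61·0.69)x = 300(1 − 0.61), i.e. 0.5791·x = 117.
x ≈ 202.0376; the union's share is 300 − x ≈ 97.9624.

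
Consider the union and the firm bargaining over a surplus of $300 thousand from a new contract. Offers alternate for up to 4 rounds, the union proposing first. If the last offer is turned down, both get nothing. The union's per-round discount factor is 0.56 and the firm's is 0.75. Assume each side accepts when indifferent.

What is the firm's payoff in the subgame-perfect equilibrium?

By backward induction:
Round 4 (the firm proposes): the union will accept anything ≥ 0, so the firm offers 0 and keeps 300.
Round 3 (the union proposes): the firm can get 300 next round, worth 0.75 × 300 = 225 now. The union offers 225 and keeps 300 − 225 = 75.
Round 2 (the firm proposes): the union can get 75 next round, worth 0.56 × 75 = 42 now. The firm offers 42 and keeps 300 − 42 = 258.
Round 1 (the union proposes): the firm can get 258 next round, worth 0.75 × 258 = 193.5 now. The union offers 193.5 and keeps 300 − 193.5 = 106.5.

193.5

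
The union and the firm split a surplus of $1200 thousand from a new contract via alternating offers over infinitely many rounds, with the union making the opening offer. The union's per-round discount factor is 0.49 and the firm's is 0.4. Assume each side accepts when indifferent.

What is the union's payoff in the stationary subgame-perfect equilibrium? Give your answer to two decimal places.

When the union proposes, the firm accepts any offer worth at least 0.4 times what the firm would get by proposing next round; and vice versa.
This gives x = 1200 − 0.4y and y = 1200 − 0.49x, where x and y are each side's share when it proposes.
Hence (1 − 0.4·0.49)x = 1200(1 − 0.4), i.e. 0.804·x = 720.
x ≈ 895.5224; the firm's share is 1200 − x ≈ 304.4776.

895.52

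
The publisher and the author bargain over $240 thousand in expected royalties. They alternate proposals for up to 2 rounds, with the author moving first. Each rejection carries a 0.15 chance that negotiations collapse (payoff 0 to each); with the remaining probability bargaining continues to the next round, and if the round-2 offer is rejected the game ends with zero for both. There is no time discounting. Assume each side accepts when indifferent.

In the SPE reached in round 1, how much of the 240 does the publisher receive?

Round 2 (the publisher proposes): rejection yields 0 for the author; the publisher offers 0 and keeps 240.
Round 1 (the author proposes): rejecting gives the publisher an expected 0.85 × 240 = 204, so the author offers 204, keeping 36.

204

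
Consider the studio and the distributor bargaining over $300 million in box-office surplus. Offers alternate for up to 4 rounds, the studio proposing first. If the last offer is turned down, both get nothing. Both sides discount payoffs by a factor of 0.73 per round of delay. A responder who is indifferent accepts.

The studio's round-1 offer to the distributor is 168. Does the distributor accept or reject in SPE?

Round 4 (the distributor proposes): the studio will accept anything ≥ 0, so the distributor offers 0 and keeps 300.
Round 3 (the studio proposes): the distributor can get 300 next round, worth 0.73 × 300 = 219 now. The studio offers 219 and keeps 300 − 219 = 81.
Round 2 (the distributor proposes): the studio can get 81 next round, worth 0.73 × 81 = 59.13 now. The distributor offers 59.13 and keeps 300 − 59.13 = 240.87.
So by rejecting in round 1, the distributor gets 240.87 next round, worth 0.73 × 240.87 = 175.8351 now.
Offer 168 < 175.8351, so the distributor rejects.

Reject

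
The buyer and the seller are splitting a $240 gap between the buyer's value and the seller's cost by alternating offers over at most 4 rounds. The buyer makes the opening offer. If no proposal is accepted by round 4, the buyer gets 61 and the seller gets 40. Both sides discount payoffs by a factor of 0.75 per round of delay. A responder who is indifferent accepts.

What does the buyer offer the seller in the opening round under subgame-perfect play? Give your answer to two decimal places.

120.52

Round 4 (the seller proposes): the buyer gets 61 if talks fail, so the seller offers 61 and keeps 179.
Round 3 (the buyer proposes): the seller can get 179 next round, worth 0.75 × 179 = 134.25 now; the buyer offers that and keeps 105.75.
Round 2 (the seller proposes): the buyer can get 105.75 next round, worth 0.75 × 105.75 = 79.3125 now, so the seller offers 79.3125, keeping 160.6875.
Round 1 (the buyer proposes): the seller can get 160.6875 next round, worth 0.75 × 160.6875 = 120.515625 now. The buyer offers 120.515625 and keeps 240 − 120.515625 = 119.484375.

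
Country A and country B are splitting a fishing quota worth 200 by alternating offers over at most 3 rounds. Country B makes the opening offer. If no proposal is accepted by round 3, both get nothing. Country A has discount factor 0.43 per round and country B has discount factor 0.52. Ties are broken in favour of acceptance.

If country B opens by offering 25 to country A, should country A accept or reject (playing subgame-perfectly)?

Round 3 (country B proposes): country A will accept anything ≥ 0, so country B offers 0 and keeps 200.
Round 2 (country A proposes): country B can get 200 next round, worth 0.52 × 200 = 104 now. Country A offers 104 and keeps 200 − 104 = 96.
So by rejecting in round 1, country A gets 96 next round, worth 0.43 × 96 = 41.28 now.
Offer 25 < 41.28, so country A rejects.

Reject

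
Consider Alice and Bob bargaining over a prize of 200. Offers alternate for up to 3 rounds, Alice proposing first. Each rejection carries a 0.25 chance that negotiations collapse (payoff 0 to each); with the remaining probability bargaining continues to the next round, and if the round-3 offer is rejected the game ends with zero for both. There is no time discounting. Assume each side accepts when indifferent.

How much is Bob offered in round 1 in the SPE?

Round 3 (Alice proposes): Bob will accept anything ≥ 0, so Alice offers 0 and keeps 200.
Round 2 (Bob proposes): rejecting gives Alice an expected 0.75 × 200 = 150, so Bob offers 150, keeping 50.
Round 1 (Alice proposes): rejecting gives Bob an expected 0.75 × 50 = 37.5; Alice offers that and keeps 162.5.

37.5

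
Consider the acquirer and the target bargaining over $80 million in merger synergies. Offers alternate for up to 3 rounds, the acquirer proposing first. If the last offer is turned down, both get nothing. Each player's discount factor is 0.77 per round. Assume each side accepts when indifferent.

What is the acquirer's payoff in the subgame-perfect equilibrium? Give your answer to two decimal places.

65.83

Round 3 (the acquirer proposes): the target will accept anything ≥ 0, so the acquirer offers 0 and keeps 80.
Round 2 (the target proposes): the acquirer can get 80 next round, worth 0.77 × 80 = 61.6 now; the target offers that and keeps 18.4.
Round 1 (the acquirer proposes): the target can get 18.4 next round, worth 0.77 × 18.4 = 14.168 now; the acquirer offers that and keeps 65.832.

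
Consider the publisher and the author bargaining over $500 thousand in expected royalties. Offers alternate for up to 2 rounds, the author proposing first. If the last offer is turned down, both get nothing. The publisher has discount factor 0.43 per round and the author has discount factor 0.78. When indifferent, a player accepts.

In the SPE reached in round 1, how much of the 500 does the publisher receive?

215

Round 2 (the publisher proposes): rejection yields 0 for the author; the publisher offers 0 and keeps 500.
Round 1 (the author proposes): the publisher can get 500 next round, worth 0.43 × 500 = 215 now; the author offers that and keeps 285.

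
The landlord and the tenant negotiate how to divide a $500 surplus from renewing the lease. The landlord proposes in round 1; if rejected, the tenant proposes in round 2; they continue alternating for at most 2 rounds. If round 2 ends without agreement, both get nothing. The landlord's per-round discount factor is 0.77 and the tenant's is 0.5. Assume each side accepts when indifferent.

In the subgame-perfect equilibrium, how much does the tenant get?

250

By backward induction:
Round 2 (the tenant proposes): rejection yields 0 for the landlord; the tenant offers 0 and keeps 500.
Round 1 (the landlord proposes): the tenant can get 500 next round, worth 0.5 × 500 = 250 now, so the landlord offers 250, keeping 250.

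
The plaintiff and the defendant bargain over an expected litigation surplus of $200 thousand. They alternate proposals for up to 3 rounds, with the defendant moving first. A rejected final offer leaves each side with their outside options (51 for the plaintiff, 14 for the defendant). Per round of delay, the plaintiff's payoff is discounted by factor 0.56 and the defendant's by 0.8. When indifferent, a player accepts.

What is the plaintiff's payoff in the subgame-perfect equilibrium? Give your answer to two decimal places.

45.25

Solve by backward induction from round 3.
Round 3 (the defendant proposes): the plaintiff gets 51 if talks fail, so the defendant offers 51 and keeps 149.
Round 2 (the plaintiff proposes): the defendant can get 149 next round, worth 0.8 × 149 = 119.2 now; the plaintiff offers that and keeps 80.8.
Round 1 (the defendant proposes): the plaintiff can get 80.8 next round, worth 0.56 × 80.8 = 45.248 now; the defendant offers that and keeps 154.752.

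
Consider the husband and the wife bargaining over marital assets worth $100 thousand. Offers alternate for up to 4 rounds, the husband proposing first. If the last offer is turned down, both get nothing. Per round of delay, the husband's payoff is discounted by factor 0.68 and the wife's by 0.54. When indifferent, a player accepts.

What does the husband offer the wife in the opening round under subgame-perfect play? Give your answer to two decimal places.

Solve by backward induction from round 4.
Round 4 (the wife proposes): rejection yields 0 for the husband; the wife offers 0 and keeps 100.
Round 3 (the husband proposes): the wife can get 100 next round, worth 0.54 × 100 = 54 now, so the husband offers 54, keeping 46.
Round 2 (the wife proposes): the husband can get 46 next round, worth 0.68 × 46 = 31.28 now, so the wife offers 31.28, keeping 68.72.
Round 1 (the husband proposes): the wife can get 68.72 next round, worth 0.54 × 68.72 = 37.1088 now; the husband offers that and keeps 62.8912.

37.11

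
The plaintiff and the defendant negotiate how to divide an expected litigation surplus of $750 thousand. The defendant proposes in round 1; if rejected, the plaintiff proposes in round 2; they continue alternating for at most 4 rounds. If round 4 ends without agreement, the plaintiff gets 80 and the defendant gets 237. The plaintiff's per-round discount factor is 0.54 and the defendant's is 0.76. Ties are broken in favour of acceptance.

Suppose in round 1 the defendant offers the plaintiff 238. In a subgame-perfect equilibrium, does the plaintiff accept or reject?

Accept

Round 4 (the plaintiff proposes): the defendant gets 237 if talks fail, so the plaintiff offers 237 and keeps 513.
Round 3 (the defendant proposes): the plaintiff can get 513 next round, worth 0.54 × 513 = 277.02 now, so the defendant offers 277.02, keeping 472.98.
Round 2 (the plaintiff proposes): the defendant can get 472.98 next round, worth 0.76 × 472.98 = 359.4648 now, so the plaintiff offers 359.4648, keeping 390.5352.
So by rejecting in round 1, the plaintiff gets 390.5352 next round, worth 0.54 × 390.5352 = 210.889008 now.
Offer 238 ≥ 210.889008, so the plaintiff accepts.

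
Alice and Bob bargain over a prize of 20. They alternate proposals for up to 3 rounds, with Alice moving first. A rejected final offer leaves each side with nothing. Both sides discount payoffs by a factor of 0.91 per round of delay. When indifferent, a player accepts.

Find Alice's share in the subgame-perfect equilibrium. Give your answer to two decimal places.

18.36

Round 3 (Alice proposes): Bob will accept anything ≥ 0, so Alice offers 0 and keeps 20.
Round 2 (Bob proposes): Alice can get 20 next round, worth 0.91 × 20 = 18.2 now. Bob offers 18.2 and keeps 20 − 18.2 = 1.8.
Round 1 (Alice proposes): Bob can get 1.8 next round, worth 0.91 × 1.8 = 1.638 now. Alice offers 1.638 and keeps 20 − 1.638 = 18.362.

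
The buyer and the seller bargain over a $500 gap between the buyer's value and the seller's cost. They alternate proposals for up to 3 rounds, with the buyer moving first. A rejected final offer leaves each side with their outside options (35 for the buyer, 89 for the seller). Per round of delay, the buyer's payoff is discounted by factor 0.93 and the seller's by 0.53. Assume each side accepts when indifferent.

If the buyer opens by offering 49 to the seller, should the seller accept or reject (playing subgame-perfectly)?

Reject

Round 3 (the buyer proposes): the seller gets 89 if talks fail, so the buyer offers 89 and keeps 411.
Round 2 (the seller proposes): the buyer can get 411 next round, worth 0.93 × 411 = 382.23 now; the seller offers that and keeps 117.77.
So by rejecting in round 1, the seller gets 117.77 next round, worth 0.53 × 117.77 = 62.4181 now.
Offer 49 < 62.4181, so the seller rejects.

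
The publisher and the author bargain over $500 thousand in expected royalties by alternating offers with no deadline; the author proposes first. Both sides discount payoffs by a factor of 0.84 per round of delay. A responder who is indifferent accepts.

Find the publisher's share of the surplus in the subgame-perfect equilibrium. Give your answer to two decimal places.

When the author proposes, the publisher accepts any offer worth at least 0.84 times what the publisher would get by proposing next round; and vice versa.
This gives x = 500 − 0.84y and y = 500 − 0.84x, where x and y are each side's share when it proposes.
Hence (1 − 0.84·0.84)x = 500(1 − 0.84), i.e. 0.2944·x = 80.
x ≈ 271.7391; the publisher's share is 500 − x ≈ 228.2609.

228.26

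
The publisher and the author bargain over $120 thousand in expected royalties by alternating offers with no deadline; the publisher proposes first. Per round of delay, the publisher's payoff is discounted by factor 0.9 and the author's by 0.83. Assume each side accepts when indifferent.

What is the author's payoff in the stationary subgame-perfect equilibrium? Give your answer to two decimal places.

39.37

Let x be the publisher's share when the publisher proposes and y be the author's share when the author proposes.
The author accepts iff offered ≥ 0.83·y, so x = 120 − 0.83y. Symmetrically y = 120 − 0.9x.
Substituting: x = 120 − 0.83(120 − 0.9x), giving x(1 − 0.9·0.83) = 120(1 − 0.83).
So x = 120 × 0.17 / 0.253 ≈ 80.6324, and the author receives 120 − x ≈ 39.3676.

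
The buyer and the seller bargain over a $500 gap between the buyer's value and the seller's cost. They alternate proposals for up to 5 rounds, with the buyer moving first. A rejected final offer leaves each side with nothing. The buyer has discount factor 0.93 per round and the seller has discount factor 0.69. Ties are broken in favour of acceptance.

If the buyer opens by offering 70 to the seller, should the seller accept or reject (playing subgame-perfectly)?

Round 5 (the buyer proposes): rejection yields 0 for the seller; the buyer offers 0 and keeps 500.
Round 4 (the seller proposes): the buyer can get 500 next round, worth 0.93 × 500 = 465 now; the seller offers that and keeps 35.
Round 3 (the buyer proposes): the seller can get 35 next round, worth 0.69 × 35 = 24.15 now; the buyer offers that and keeps 475.85.
Round 2 (the seller proposes): the buyer can get 475.85 next round, worth 0.93 × 475.85 = 442.5405 now; the seller offers that and keeps 57.4595.
So by rejecting in round 1, the seller gets 57.4595 next round, worth 0.69 × 57.4595 = 39.647055 now.
Offer 70 ≥ 39.647055, so the seller accepts.

Accept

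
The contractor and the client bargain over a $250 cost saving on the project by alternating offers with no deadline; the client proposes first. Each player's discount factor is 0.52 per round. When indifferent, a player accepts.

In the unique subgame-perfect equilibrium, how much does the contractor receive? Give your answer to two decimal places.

85.53

In a stationary SPE each proposer offers the other exactly their discounted continuation value.
If the client keeps x when proposing and the contractor keeps y when proposing, then x = 250 − 0.52y and y = 250 − 0.52x.
Solving: x = 250(1 − 0.52) / (1 − 0.52·0.52) = 120 / 0.7296 ≈ 164.4737.
The contractor gets 250 − 164.4737 ≈ 85.5263.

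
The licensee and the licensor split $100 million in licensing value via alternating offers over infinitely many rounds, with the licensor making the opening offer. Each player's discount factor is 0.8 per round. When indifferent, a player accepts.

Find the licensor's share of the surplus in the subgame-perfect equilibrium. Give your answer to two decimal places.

Let x be the licensor's share when the licensor proposes and y be the licensee's share when the licensee proposes.
The licensee accepts iff offered ≥ 0.8·y, so x = 100 − 0.8y. Symmetrically y = 100 − 0.8x.
Substituting: x = 100 − 0.8(100 − 0.8x), giving x(1 − 0.8·0.8) = 100(1 − 0.8).
So x = 100 × 0.2 / 0.36 ≈ 55.5556, and the licensee receives 100 − x ≈ 44.4444.

55.56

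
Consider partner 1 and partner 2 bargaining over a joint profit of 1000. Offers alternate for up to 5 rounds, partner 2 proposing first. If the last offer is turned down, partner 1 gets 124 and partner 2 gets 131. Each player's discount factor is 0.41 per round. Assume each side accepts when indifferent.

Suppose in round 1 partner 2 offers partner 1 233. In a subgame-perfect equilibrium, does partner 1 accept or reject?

Reject

Round 5 (partner 2 proposes): partner 1 gets 124 if talks fail, so partner 2 offers 124 and keeps 876.
Round 4 (partner 1 proposes): partner 2 can get 876 next round, worth 0.41 × 876 = 359.16 now. Partner 1 offers 359.16 and keeps 1000 − 359.16 = 640.84.
Round 3 (partner 2 proposes): partner 1 can get 640.84 next round, worth 0.41 × 640.84 = 262.7444 now, so partner 2 offers 262.7444, keeping 737.2556.
Round 2 (partner 1 proposes): partner 2 can get 737.2556 next round, worth 0.41 × 737.2556 = 302.274796 now. Partner 1 offers 302.274796 and keeps 1000 − 302.274796 = 697.725204.
So by rejecting in round 1, partner 1 gets 697.725204 next round, worth 0.41 × 697.725204 = 286.06733364 now.
Offer 233 < 286.06733364, so partner 1 rejects.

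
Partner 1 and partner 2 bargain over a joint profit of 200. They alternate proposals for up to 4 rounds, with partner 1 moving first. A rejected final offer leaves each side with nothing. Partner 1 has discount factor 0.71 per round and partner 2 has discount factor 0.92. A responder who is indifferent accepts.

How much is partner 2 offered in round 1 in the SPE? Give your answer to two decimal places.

Work backward from the last round.
Round 4 (partner 2 proposes): partner 1 will accept anything ≥ 0, so partner 2 offers 0 and keeps 200.
Round 3 (partner 1 proposes): partner 2 can get 200 next round, worth 0.92 × 200 = 184 now; partner 1 offers that and keeps 16.
Round 2 (partner 2 proposes): partner 1 can get 16 next round, worth 0.71 × 16 = 11.36 now. Partner 2 offers 11.36 and keeps 200 − 11.36 = 188.64.
Round 1 (partner 1 proposes): partner 2 can get 188.64 next round, worth 0.92 × 188.64 = 173.5488 now; partner 1 offers that and keeps 26.4512.

173.55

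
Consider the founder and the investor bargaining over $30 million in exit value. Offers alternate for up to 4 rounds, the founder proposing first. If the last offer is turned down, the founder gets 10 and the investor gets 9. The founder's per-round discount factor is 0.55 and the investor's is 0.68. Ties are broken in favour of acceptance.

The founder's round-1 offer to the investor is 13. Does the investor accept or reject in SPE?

Round 4 (the investor proposes): the founder gets 10 if talks fail, so the investor offers 10 and keeps 20.
Round 3 (the founder proposes): the investor can get 20 next round, worth 0.68 × 20 = 13.6 now. The founder offers 13.6 and keeps 30 − 13.6 = 16.4.
Round 2 (the investor proposes): the founder can get 16.4 next round, worth 0.55 × 16.4 = 9.02 now, so the investor offers 9.02, keeping 20.98.
So by rejecting in round 1, the investor gets 20.98 next round, worth 0.68 × 20.98 = 14.2664 now.
Offer 13 < 14.2664, so the investor rejects.

Reject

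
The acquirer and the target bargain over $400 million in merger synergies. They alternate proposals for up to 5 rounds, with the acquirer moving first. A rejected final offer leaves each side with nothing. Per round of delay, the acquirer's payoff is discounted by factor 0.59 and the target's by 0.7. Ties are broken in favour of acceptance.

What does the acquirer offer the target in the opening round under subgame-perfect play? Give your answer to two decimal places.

By backward induction:
Round 5 (the acquirer proposes): rejection yields 0 for the target; the acquirer offers 0 and keeps 400.
Round 4 (the target proposes): the acquirer can get 400 next round, worth 0.59 × 400 = 236 now. The target offers 236 and keeps 400 − 236 = 164.
Round 3 (the acquirer proposes): the target can get 164 next round, worth 0.7 × 164 = 114.8 now, so the acquirer offers 114.8, keeping 285.2.
Round 2 (the target proposes): the acquirer can get 285.2 next round, worth 0.59 × 285.2 = 168.268 now. The target offers 168.268 and keeps 400 − 168.268 = 231.732.
Round 1 (the acquirer proposes): the target can get 231.732 next round, worth 0.7 × 231.732 = 162.2124 now, so the acquirer offers 162.2124, keeping 237.7876.

162.21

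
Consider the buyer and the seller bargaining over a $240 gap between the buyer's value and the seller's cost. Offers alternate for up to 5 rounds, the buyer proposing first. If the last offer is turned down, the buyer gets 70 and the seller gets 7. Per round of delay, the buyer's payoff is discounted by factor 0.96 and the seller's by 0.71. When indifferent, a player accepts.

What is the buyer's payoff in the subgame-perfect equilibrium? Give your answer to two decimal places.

225.29

Round 5 (the buyer proposes): the seller gets 7 if talks fail, so the buyer offers 7 and keeps 233.
Round 4 (the seller proposes): the buyer can get 233 next round, worth 0.96 × 233 = 223.68 now, so the seller offers 223.68, keeping 16.32.
Round 3 (the buyer proposes): the seller can get 16.32 next round, worth 0.71 × 16.32 = 11.5872 now. The buyer offers 11.5872 and keeps 240 − 11.5872 = 228.4128.
Round 2 (the seller proposes): the buyer can get 228.4128 next round, worth 0.96 × 228.4128 = 219.276288 now. The seller offers 219.276288 and keeps 240 − 219.276288 = 20.723712.
Round 1 (the buyer proposes): the seller can get 20.723712 next round, worth 0.71 × 20.723712 = 14.71383552 now. The buyer offers 14.71383552 and keeps 240 − 14.71383552 = 225.28616448.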